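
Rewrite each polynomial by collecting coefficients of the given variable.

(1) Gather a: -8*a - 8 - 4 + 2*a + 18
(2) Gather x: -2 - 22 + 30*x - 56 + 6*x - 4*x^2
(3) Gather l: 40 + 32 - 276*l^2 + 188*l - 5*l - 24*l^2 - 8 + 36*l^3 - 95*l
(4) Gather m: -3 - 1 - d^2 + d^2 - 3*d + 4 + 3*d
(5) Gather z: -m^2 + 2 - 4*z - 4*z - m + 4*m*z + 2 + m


(1) = 6 - 6*a
(2) = -4*x^2 + 36*x - 80
(3) = 36*l^3 - 300*l^2 + 88*l + 64
(4) = 0
(5) = -m^2 + z*(4*m - 8) + 4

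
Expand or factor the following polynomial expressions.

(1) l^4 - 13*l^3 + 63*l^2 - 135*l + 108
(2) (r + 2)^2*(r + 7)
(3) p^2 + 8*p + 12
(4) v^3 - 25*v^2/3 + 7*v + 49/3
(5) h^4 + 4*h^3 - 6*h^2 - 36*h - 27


(1) = (l - 4)*(l - 3)^3
(2) = r^3 + 11*r^2 + 32*r + 28
(3) = (p + 2)*(p + 6)
(4) = (v - 7)*(v - 7/3)*(v + 1)
(5) = (h - 3)*(h + 1)*(h + 3)^2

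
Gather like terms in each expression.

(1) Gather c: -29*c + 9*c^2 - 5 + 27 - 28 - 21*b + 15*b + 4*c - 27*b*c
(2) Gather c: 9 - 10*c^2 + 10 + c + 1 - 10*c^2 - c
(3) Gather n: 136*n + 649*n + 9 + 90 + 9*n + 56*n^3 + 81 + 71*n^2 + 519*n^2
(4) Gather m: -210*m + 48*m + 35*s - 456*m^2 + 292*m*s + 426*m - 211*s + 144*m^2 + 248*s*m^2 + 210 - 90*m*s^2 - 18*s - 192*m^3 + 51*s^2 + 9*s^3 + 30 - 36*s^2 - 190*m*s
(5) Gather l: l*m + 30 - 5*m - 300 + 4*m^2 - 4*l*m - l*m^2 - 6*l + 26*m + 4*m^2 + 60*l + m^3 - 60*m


(1) = -6*b + 9*c^2 + c*(-27*b - 25) - 6
(2) = 20 - 20*c^2
(3) = 56*n^3 + 590*n^2 + 794*n + 180
(4) = -192*m^3 + m^2*(248*s - 312) + m*(-90*s^2 + 102*s + 264) + 9*s^3 + 15*s^2 - 194*s + 240
(5) = l*(-m^2 - 3*m + 54) + m^3 + 8*m^2 - 39*m - 270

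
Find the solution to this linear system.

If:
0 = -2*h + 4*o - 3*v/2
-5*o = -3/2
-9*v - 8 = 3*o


Then:
h = 161/120
o = 3/10
v = -89/90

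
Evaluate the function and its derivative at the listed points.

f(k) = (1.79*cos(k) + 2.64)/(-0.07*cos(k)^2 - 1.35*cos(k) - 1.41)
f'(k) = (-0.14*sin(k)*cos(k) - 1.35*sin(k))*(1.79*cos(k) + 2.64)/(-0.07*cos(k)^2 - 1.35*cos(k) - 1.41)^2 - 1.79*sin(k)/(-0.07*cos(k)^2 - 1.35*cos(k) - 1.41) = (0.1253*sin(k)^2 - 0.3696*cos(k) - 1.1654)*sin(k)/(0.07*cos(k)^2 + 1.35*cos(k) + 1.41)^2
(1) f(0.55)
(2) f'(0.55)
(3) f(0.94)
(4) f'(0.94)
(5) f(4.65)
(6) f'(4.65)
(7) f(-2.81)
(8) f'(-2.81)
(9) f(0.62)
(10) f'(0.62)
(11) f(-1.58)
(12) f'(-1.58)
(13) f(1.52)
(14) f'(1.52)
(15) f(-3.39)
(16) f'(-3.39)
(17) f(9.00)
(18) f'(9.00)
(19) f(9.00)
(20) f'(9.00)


(1) = -1.60
(2) = -0.11
(3) = -1.66
(4) = -0.21
(5) = -1.91
(6) = 0.58
(7) = -4.83
(8) = 6.79
(9) = -1.60
(10) = -0.13
(11) = -1.88
(12) = 0.53
(13) = -1.85
(14) = -0.48
(15) = -5.41
(16) = -7.03
(17) = -4.24
(18) = -5.87
(19) = -4.24
(20) = -5.87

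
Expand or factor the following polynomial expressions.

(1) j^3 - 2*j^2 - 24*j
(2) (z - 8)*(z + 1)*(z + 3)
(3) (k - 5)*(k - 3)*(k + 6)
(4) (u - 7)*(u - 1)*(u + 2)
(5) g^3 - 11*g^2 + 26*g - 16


(1) = j*(j - 6)*(j + 4)
(2) = z^3 - 4*z^2 - 29*z - 24
(3) = k^3 - 2*k^2 - 33*k + 90
(4) = u^3 - 6*u^2 - 9*u + 14
(5) = (g - 8)*(g - 2)*(g - 1)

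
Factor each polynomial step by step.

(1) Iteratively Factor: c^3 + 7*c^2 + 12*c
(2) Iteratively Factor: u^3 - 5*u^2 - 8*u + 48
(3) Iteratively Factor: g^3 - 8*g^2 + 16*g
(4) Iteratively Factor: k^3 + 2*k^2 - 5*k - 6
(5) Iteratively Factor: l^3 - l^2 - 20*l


(1) = (c + 4)*(c^2 + 3*c) = (c + 3)*(c + 4)*(c)
(2) = (u + 3)*(u^2 - 8*u + 16) = (u - 4)*(u + 3)*(u - 4)
(3) = (g - 4)*(g^2 - 4*g) = (g - 4)^2*(g)
(4) = (k + 3)*(k^2 - k - 2) = (k - 2)*(k + 3)*(k + 1)
(5) = (l)*(l^2 - l - 20) = l*(l - 5)*(l + 4)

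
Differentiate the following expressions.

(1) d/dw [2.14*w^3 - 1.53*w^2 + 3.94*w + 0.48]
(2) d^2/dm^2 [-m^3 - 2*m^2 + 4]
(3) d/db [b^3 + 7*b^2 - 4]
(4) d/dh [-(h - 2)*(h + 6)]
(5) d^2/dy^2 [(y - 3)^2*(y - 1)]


(1) = 6.42*w^2 - 3.06*w + 3.94
(2) = -6*m - 4
(3) = b*(3*b + 14)
(4) = -2*h - 4
(5) = 6*y - 14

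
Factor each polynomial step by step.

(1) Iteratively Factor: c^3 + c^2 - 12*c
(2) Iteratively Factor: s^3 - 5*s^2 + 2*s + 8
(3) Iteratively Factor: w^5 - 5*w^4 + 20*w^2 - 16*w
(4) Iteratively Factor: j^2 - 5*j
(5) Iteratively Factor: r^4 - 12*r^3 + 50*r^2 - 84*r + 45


(1) = (c + 4)*(c^2 - 3*c) = (c - 3)*(c + 4)*(c)
(2) = (s - 4)*(s^2 - s - 2) = (s - 4)*(s + 1)*(s - 2)
(3) = (w + 2)*(w^4 - 7*w^3 + 14*w^2 - 8*w) = (w - 4)*(w + 2)*(w^3 - 3*w^2 + 2*w) = (w - 4)*(w - 2)*(w + 2)*(w^2 - w) = (w - 4)*(w - 2)*(w - 1)*(w + 2)*(w)
(4) = (j)*(j - 5)
(5) = (r - 1)*(r^3 - 11*r^2 + 39*r - 45) = (r - 5)*(r - 1)*(r^2 - 6*r + 9) = (r - 5)*(r - 3)*(r - 1)*(r - 3)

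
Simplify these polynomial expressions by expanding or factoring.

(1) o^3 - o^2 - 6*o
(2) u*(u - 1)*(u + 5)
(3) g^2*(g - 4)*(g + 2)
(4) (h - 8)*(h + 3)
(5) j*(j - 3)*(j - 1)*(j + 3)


(1) = o*(o - 3)*(o + 2)
(2) = u^3 + 4*u^2 - 5*u
(3) = g^4 - 2*g^3 - 8*g^2
(4) = h^2 - 5*h - 24
(5) = j^4 - j^3 - 9*j^2 + 9*j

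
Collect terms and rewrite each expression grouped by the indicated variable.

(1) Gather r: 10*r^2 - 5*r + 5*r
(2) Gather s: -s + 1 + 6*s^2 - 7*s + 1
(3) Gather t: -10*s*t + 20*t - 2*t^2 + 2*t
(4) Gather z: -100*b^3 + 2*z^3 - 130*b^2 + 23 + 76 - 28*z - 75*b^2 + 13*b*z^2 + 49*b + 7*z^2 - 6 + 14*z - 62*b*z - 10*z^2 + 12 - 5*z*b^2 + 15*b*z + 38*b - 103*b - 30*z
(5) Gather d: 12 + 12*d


(1) = 10*r^2
(2) = 6*s^2 - 8*s + 2
(3) = -2*t^2 + t*(22 - 10*s)
(4) = -100*b^3 - 205*b^2 - 16*b + 2*z^3 + z^2*(13*b - 3) + z*(-5*b^2 - 47*b - 44) + 105
(5) = 12*d + 12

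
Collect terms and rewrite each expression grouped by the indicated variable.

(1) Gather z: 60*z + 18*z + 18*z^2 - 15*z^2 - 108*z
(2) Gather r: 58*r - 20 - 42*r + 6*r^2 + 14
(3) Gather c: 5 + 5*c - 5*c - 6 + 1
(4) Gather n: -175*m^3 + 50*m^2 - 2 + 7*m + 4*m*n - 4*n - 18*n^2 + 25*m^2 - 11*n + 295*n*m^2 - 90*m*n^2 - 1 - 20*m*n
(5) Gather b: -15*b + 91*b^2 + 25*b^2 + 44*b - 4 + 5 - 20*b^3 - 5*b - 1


(1) = 3*z^2 - 30*z
(2) = 6*r^2 + 16*r - 6
(3) = 0
(4) = -175*m^3 + 75*m^2 + 7*m + n^2*(-90*m - 18) + n*(295*m^2 - 16*m - 15) - 3
(5) = -20*b^3 + 116*b^2 + 24*b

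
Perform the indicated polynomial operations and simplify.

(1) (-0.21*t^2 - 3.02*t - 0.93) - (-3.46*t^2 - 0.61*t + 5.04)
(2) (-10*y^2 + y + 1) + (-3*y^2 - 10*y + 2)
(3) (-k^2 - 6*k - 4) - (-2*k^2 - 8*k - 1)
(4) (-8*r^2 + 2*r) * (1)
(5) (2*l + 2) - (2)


(1) = 3.25*t^2 - 2.41*t - 5.97
(2) = -13*y^2 - 9*y + 3
(3) = k^2 + 2*k - 3
(4) = -8*r^2 + 2*r
(5) = 2*l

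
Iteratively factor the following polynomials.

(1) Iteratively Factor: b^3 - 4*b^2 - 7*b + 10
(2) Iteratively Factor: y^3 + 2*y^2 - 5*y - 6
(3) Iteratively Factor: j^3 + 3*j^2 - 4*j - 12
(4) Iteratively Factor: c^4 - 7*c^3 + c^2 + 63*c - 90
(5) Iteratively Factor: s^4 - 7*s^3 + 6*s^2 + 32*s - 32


(1) = (b - 5)*(b^2 + b - 2) = (b - 5)*(b + 2)*(b - 1)
(2) = (y + 1)*(y^2 + y - 6) = (y + 1)*(y + 3)*(y - 2)
(3) = (j + 2)*(j^2 + j - 6) = (j - 2)*(j + 2)*(j + 3)
(4) = (c - 2)*(c^3 - 5*c^2 - 9*c + 45) = (c - 3)*(c - 2)*(c^2 - 2*c - 15) = (c - 5)*(c - 3)*(c - 2)*(c + 3)
(5) = (s - 4)*(s^3 - 3*s^2 - 6*s + 8) = (s - 4)*(s - 1)*(s^2 - 2*s - 8) = (s - 4)^2*(s - 1)*(s + 2)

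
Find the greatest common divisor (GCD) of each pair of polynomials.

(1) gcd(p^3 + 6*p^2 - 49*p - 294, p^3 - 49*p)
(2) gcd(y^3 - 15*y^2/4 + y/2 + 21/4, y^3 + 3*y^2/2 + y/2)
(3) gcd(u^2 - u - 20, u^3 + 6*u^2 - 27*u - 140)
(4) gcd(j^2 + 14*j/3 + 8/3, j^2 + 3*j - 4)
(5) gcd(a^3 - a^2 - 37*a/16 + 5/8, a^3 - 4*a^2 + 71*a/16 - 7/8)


(1) = gcd((p - 7)*(p + 6)*(p + 7), p*(p - 7)*(p + 7)) = p^2 - 49
(2) = gcd((y - 3)*(y - 7/4)*(y + 1), y*(y + 1/2)*(y + 1)) = y + 1
(3) = u^2 - u - 20
(4) = j + 4
(5) = gcd((a - 2)*(a - 1/4)*(a + 5/4), (a - 2)*(a - 7/4)*(a - 1/4)) = a^2 - 9*a/4 + 1/2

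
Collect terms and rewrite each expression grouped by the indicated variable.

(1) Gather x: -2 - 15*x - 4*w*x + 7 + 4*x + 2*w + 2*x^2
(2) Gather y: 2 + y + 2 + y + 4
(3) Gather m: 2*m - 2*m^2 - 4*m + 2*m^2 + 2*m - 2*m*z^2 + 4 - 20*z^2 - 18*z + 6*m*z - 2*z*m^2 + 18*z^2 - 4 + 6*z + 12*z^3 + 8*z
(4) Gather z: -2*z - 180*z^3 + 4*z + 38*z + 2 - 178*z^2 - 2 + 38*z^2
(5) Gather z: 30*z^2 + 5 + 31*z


(1) = 2*w + 2*x^2 + x*(-4*w - 11) + 5
(2) = 2*y + 8
(3) = -2*m^2*z + m*(-2*z^2 + 6*z) + 12*z^3 - 2*z^2 - 4*z
(4) = -180*z^3 - 140*z^2 + 40*z
(5) = 30*z^2 + 31*z + 5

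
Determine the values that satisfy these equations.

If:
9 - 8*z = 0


Then:
z = 9/8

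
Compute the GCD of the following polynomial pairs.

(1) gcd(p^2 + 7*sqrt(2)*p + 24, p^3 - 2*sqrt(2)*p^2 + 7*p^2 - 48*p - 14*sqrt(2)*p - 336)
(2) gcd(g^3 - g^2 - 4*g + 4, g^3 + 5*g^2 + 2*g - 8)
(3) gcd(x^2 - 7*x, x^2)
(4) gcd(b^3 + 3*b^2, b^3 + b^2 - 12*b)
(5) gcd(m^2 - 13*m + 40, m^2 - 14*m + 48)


(1) = p + 4*sqrt(2)
(2) = gcd((g - 2)*(g - 1)*(g + 2), (g - 1)*(g + 2)*(g + 4)) = g^2 + g - 2
(3) = gcd(x*(x - 7), x^2) = x
(4) = b
(5) = m - 8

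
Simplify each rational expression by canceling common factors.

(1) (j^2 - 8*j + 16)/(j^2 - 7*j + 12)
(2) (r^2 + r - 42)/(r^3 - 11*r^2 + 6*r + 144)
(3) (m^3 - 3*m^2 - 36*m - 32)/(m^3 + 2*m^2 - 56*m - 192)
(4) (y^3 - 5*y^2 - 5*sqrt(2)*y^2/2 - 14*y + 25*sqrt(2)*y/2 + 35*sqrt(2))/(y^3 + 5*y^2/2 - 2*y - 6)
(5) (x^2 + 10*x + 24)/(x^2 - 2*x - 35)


(1) = (j - 4)/(j - 3)
(2) = (r + 7)/(r^2 - 5*r - 24)
(3) = (m + 1)/(m + 6)
(4) = (4*y^2 + y*(-28 - 10*sqrt(2)) + 70*sqrt(2))/(4*y^2 + 2*y - 12)
(5) = (x^2 + 10*x + 24)/(x^2 - 2*x - 35)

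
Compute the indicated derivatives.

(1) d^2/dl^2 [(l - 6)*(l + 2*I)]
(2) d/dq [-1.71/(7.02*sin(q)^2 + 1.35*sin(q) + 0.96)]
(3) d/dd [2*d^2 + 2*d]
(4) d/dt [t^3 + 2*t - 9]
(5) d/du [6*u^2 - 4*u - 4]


(1) = 2
(2) = (24.0084*sin(q) + 2.3085)*cos(q)/(7.02*sin(q)^2 + 1.35*sin(q) + 0.96)^2
(3) = 4*d + 2
(4) = 3*t^2 + 2
(5) = 12*u - 4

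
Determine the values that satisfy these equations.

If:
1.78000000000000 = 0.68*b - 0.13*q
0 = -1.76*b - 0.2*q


Then:
b = 0.98
q = -8.59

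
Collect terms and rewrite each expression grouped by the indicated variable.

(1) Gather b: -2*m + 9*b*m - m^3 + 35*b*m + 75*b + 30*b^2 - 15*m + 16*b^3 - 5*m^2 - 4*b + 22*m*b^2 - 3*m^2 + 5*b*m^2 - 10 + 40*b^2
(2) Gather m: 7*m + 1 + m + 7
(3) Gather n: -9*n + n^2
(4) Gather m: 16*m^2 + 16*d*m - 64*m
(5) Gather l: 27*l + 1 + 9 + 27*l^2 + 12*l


(1) = 16*b^3 + b^2*(22*m + 70) + b*(5*m^2 + 44*m + 71) - m^3 - 8*m^2 - 17*m - 10
(2) = 8*m + 8
(3) = n^2 - 9*n
(4) = 16*m^2 + m*(16*d - 64)
(5) = 27*l^2 + 39*l + 10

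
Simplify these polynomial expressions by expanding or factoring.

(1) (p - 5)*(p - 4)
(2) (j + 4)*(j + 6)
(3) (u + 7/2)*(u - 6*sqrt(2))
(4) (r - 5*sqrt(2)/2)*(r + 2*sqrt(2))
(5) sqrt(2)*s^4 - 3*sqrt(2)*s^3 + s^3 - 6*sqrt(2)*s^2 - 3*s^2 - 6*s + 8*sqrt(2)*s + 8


(1) = p^2 - 9*p + 20
(2) = j^2 + 10*j + 24
(3) = u^2 - 6*sqrt(2)*u + 7*u/2 - 21*sqrt(2)
(4) = r^2 - sqrt(2)*r/2 - 10
(5) = (s - 4)*(s - 1)*(s + 2)*(sqrt(2)*s + 1)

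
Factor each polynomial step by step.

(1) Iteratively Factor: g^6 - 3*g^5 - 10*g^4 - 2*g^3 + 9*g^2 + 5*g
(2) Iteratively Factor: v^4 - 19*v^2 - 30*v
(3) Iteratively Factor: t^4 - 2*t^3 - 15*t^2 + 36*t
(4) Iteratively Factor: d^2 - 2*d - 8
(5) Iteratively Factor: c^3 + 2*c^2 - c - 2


(1) = (g)*(g^5 - 3*g^4 - 10*g^3 - 2*g^2 + 9*g + 5) = g*(g - 5)*(g^4 + 2*g^3 - 2*g - 1) = g*(g - 5)*(g + 1)*(g^3 + g^2 - g - 1) = g*(g - 5)*(g - 1)*(g + 1)*(g^2 + 2*g + 1) = g*(g - 5)*(g - 1)*(g + 1)^2*(g + 1)
(2) = (v + 3)*(v^3 - 3*v^2 - 10*v) = (v + 2)*(v + 3)*(v^2 - 5*v) = (v - 5)*(v + 2)*(v + 3)*(v)
(3) = (t - 3)*(t^3 + t^2 - 12*t) = (t - 3)*(t + 4)*(t^2 - 3*t) = t*(t - 3)*(t + 4)*(t - 3)
(4) = (d - 4)*(d + 2)
(5) = (c + 2)*(c^2 - 1) = (c + 1)*(c + 2)*(c - 1)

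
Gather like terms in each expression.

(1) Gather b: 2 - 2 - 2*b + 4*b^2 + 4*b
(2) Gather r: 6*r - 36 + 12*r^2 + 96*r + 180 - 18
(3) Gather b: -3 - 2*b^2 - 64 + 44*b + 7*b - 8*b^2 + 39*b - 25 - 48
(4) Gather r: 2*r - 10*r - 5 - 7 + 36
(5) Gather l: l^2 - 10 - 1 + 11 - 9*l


(1) = 4*b^2 + 2*b
(2) = 12*r^2 + 102*r + 126
(3) = -10*b^2 + 90*b - 140
(4) = 24 - 8*r
(5) = l^2 - 9*l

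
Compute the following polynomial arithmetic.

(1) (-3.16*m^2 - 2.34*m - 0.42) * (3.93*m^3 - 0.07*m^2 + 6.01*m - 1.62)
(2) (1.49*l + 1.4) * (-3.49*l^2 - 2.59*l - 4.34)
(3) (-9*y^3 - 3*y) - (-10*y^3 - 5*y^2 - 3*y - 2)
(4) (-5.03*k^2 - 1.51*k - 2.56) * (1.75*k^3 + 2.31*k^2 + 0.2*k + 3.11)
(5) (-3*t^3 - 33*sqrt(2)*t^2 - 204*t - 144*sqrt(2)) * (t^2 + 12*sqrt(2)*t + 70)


(1) = -12.4188*m^5 - 8.975*m^4 - 20.4784*m^3 - 8.9148*m^2 + 1.2666*m + 0.6804
(2) = -5.2001*l^3 - 8.7451*l^2 - 10.0926*l - 6.076
(3) = y^3 + 5*y^2 + 2
(4) = -8.8025*k^5 - 14.2618*k^4 - 8.9741*k^3 - 21.8589*k^2 - 5.2081*k - 7.9616
(5) = -3*t^5 - 69*sqrt(2)*t^4 - 1206*t^3 - 4902*sqrt(2)*t^2 - 17736*t - 10080*sqrt(2)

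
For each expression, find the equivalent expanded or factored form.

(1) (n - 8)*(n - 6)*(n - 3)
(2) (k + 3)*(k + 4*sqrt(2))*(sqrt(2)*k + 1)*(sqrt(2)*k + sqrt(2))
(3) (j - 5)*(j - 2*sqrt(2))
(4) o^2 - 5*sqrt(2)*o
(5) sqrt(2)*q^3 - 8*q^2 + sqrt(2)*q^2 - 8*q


(1) = n^3 - 17*n^2 + 90*n - 144
(2) = 2*k^4 + 8*k^3 + 9*sqrt(2)*k^3 + 14*k^2 + 36*sqrt(2)*k^2 + 32*k + 27*sqrt(2)*k + 24
(3) = j^2 - 5*j - 2*sqrt(2)*j + 10*sqrt(2)
(4) = o*(o - 5*sqrt(2))
(5) = q*(q - 4*sqrt(2))*(sqrt(2)*q + sqrt(2))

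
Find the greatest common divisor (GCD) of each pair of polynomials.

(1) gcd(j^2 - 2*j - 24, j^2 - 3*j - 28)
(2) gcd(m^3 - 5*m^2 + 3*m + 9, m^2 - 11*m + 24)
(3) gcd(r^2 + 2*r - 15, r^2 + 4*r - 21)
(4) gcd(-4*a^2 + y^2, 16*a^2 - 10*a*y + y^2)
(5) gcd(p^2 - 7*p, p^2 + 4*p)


(1) = j + 4
(2) = m - 3
(3) = r - 3
(4) = -2*a + y
(5) = p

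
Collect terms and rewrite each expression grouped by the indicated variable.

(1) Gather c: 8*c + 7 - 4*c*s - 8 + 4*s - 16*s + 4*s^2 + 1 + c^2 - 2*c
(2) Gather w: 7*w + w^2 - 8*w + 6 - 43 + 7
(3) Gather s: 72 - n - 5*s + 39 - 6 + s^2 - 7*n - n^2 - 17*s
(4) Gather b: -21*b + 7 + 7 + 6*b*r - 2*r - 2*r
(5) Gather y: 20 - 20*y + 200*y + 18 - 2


(1) = c^2 + c*(6 - 4*s) + 4*s^2 - 12*s
(2) = w^2 - w - 30
(3) = -n^2 - 8*n + s^2 - 22*s + 105
(4) = b*(6*r - 21) - 4*r + 14
(5) = 180*y + 36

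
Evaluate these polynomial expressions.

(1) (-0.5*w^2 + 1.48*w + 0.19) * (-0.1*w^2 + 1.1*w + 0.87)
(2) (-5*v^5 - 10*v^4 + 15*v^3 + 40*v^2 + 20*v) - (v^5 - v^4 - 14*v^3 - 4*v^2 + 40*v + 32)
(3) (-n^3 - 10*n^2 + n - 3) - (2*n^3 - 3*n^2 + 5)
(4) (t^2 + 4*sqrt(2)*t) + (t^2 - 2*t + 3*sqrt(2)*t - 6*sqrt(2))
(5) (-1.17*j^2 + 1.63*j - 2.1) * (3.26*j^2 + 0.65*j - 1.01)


(1) = 0.05*w^4 - 0.698*w^3 + 1.174*w^2 + 1.4966*w + 0.1653
(2) = -6*v^5 - 9*v^4 + 29*v^3 + 44*v^2 - 20*v - 32
(3) = -3*n^3 - 7*n^2 + n - 8
(4) = 2*t^2 - 2*t + 7*sqrt(2)*t - 6*sqrt(2)
(5) = -3.8142*j^4 + 4.5533*j^3 - 4.6048*j^2 - 3.0113*j + 2.121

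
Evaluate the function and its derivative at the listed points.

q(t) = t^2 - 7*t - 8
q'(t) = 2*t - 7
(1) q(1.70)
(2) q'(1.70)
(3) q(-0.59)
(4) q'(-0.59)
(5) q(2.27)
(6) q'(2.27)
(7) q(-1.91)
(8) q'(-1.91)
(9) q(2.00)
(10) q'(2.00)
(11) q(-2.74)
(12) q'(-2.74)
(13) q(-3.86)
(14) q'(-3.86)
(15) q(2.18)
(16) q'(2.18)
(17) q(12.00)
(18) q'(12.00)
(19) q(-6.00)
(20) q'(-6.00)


(1) = -17.01
(2) = -3.60
(3) = -3.52
(4) = -8.18
(5) = -18.74
(6) = -2.46
(7) = 9.02
(8) = -10.82
(9) = -18.00
(10) = -3.00
(11) = 18.69
(12) = -12.48
(13) = 33.92
(14) = -14.72
(15) = -18.51
(16) = -2.64
(17) = 52.00
(18) = 17.00
(19) = 70.00
(20) = -19.00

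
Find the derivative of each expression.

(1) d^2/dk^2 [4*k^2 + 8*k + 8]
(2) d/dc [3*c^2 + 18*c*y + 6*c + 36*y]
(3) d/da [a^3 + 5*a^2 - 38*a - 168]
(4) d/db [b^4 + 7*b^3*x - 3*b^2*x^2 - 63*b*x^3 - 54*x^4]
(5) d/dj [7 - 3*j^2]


(1) = 8
(2) = 6*c + 18*y + 6
(3) = 3*a^2 + 10*a - 38
(4) = 4*b^3 + 21*b^2*x - 6*b*x^2 - 63*x^3
(5) = -6*j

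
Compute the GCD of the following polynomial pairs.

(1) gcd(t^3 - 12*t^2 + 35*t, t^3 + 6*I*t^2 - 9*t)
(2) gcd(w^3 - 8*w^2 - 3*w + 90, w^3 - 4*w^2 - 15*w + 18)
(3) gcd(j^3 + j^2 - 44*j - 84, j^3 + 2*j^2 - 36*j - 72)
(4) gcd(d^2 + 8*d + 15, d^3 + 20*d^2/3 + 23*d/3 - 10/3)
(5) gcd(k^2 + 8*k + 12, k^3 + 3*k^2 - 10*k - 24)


(1) = gcd(t*(t - 7)*(t - 5), t*(t + 3*I)^2) = t
(2) = w^2 - 3*w - 18
(3) = gcd((j - 7)*(j + 2)*(j + 6), (j - 6)*(j + 2)*(j + 6)) = j^2 + 8*j + 12
(4) = d + 5
(5) = gcd((k + 2)*(k + 6), (k - 3)*(k + 2)*(k + 4)) = k + 2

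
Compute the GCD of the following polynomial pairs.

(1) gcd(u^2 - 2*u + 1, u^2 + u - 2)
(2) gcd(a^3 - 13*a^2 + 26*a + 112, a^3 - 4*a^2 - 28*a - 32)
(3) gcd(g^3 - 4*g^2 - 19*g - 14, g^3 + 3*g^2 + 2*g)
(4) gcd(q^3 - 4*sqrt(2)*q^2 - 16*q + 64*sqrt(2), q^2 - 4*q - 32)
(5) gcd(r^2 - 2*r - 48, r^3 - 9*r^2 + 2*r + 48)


(1) = gcd((u - 1)^2, (u - 1)*(u + 2)) = u - 1
(2) = a^2 - 6*a - 16
(3) = g^2 + 3*g + 2
(4) = gcd((q - 4)*(q + 4)*(q - 4*sqrt(2)), (q - 8)*(q + 4)) = q + 4
(5) = gcd((r - 8)*(r + 6), (r - 8)*(r - 3)*(r + 2)) = r - 8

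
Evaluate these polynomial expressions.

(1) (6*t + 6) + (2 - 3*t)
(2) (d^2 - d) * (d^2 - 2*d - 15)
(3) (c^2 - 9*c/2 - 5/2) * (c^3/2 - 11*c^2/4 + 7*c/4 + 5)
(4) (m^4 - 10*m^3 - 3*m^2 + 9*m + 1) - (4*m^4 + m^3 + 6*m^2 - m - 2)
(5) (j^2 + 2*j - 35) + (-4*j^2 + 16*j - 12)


(1) = 3*t + 8
(2) = d^4 - 3*d^3 - 13*d^2 + 15*d
(3) = c^5/2 - 5*c^4 + 103*c^3/8 + 4*c^2 - 215*c/8 - 25/2
(4) = -3*m^4 - 11*m^3 - 9*m^2 + 10*m + 3
(5) = -3*j^2 + 18*j - 47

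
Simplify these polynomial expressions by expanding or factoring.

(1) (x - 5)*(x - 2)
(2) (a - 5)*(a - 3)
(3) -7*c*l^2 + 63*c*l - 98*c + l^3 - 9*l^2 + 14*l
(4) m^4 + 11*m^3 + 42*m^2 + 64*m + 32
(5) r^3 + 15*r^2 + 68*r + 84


(1) = x^2 - 7*x + 10
(2) = a^2 - 8*a + 15
(3) = (-7*c + l)*(l - 7)*(l - 2)
(4) = (m + 1)*(m + 2)*(m + 4)^2
(5) = (r + 2)*(r + 6)*(r + 7)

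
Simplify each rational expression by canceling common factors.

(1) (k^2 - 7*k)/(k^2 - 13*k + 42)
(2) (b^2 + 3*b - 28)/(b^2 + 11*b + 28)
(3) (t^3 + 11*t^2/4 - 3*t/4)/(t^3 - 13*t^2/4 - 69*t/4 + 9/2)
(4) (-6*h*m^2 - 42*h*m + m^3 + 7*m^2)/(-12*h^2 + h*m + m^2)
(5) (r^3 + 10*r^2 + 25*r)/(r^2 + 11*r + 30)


(1) = k/(k - 6)
(2) = (b - 4)/(b + 4)
(3) = t/(t - 6)
(4) = (6*h*m^2 + 42*h*m - m^3 - 7*m^2)/(12*h^2 - h*m - m^2)
(5) = (r^2 + 5*r)/(r + 6)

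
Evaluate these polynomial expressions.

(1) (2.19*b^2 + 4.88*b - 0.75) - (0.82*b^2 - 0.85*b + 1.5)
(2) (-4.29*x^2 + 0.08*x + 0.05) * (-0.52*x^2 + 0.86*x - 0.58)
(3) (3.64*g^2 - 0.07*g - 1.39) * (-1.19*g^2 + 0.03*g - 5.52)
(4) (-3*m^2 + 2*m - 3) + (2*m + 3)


(1) = 1.37*b^2 + 5.73*b - 2.25
(2) = 2.2308*x^4 - 3.731*x^3 + 2.531*x^2 - 0.0034*x - 0.029
(3) = -4.3316*g^4 + 0.1925*g^3 - 18.4408*g^2 + 0.3447*g + 7.6728
(4) = -3*m^2 + 4*m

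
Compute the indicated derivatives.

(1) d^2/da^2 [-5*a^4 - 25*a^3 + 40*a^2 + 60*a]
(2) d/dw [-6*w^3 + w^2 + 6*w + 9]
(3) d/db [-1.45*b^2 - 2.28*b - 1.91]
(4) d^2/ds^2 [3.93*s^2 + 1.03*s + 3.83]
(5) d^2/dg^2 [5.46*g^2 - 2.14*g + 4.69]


(1) = -60*a^2 - 150*a + 80
(2) = -18*w^2 + 2*w + 6
(3) = -2.9*b - 2.28
(4) = 7.86000000000000
(5) = 10.9200000000000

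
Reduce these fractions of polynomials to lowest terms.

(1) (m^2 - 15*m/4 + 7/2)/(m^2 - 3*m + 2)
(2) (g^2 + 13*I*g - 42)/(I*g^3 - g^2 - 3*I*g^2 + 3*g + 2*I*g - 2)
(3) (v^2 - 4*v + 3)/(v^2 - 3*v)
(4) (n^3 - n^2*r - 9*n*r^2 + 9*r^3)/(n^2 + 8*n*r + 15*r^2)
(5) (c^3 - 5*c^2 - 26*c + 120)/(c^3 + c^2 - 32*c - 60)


(1) = (4*m - 7)/(4*m - 4)
(2) = (-I*g^2 + 13*g + 42*I)/(g^3 + g^2*(-3 + I) + g*(2 - 3*I) + 2*I)
(3) = (v - 1)/v
(4) = (n^2 - 4*n*r + 3*r^2)/(n + 5*r)
(5) = (c - 4)/(c + 2)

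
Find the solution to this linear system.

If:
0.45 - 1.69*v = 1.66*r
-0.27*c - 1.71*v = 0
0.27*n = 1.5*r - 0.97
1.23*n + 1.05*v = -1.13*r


Then:
c = 2.03
n = -0.28
r = 0.60
v = -0.32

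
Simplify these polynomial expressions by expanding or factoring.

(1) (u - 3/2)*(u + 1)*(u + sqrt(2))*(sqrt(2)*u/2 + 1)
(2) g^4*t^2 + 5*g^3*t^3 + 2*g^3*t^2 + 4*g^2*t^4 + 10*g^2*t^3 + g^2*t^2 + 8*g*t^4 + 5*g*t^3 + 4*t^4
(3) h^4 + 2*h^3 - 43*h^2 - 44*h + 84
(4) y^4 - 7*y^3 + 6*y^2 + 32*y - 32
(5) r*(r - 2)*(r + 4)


(1) = sqrt(2)*u^4/2 - sqrt(2)*u^3/4 + 2*u^3 - u^2 + sqrt(2)*u^2/4 - 3*u - sqrt(2)*u/2 - 3*sqrt(2)/2
(2) = (g + t)*(g + 4*t)*(g*t + t)^2
(3) = (h - 6)*(h - 1)*(h + 2)*(h + 7)
(4) = (y - 4)^2*(y - 1)*(y + 2)
(5) = r^3 + 2*r^2 - 8*r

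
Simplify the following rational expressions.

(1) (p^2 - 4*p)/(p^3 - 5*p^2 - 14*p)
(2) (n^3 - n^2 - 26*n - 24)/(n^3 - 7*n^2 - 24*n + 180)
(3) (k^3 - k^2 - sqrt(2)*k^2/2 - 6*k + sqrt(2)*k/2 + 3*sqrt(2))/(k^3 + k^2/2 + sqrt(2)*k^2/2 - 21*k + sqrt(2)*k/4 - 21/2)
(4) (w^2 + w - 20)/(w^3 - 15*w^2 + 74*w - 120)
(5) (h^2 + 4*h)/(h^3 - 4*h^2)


(1) = (p - 4)/(p^2 - 5*p - 14)
(2) = (n^2 + 5*n + 4)/(n^2 - n - 30)
(3) = (8*k^3 + k^2*(-8 - 4*sqrt(2)) + k*(-48 + 4*sqrt(2)) + 24*sqrt(2))/(8*k^3 + k^2*(4 + 4*sqrt(2)) + k*(-168 + 2*sqrt(2)) - 84)
(4) = (w + 5)/(w^2 - 11*w + 30)
(5) = (h + 4)/(h^2 - 4*h)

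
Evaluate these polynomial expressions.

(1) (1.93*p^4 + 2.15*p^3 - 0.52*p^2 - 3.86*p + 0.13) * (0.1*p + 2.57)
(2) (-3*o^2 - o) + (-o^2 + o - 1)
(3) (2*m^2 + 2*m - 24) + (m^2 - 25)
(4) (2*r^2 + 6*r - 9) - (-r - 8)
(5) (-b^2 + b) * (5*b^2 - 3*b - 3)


(1) = 0.193*p^5 + 5.1751*p^4 + 5.4735*p^3 - 1.7224*p^2 - 9.9072*p + 0.3341
(2) = -4*o^2 - 1
(3) = 3*m^2 + 2*m - 49
(4) = 2*r^2 + 7*r - 1
(5) = -5*b^4 + 8*b^3 - 3*b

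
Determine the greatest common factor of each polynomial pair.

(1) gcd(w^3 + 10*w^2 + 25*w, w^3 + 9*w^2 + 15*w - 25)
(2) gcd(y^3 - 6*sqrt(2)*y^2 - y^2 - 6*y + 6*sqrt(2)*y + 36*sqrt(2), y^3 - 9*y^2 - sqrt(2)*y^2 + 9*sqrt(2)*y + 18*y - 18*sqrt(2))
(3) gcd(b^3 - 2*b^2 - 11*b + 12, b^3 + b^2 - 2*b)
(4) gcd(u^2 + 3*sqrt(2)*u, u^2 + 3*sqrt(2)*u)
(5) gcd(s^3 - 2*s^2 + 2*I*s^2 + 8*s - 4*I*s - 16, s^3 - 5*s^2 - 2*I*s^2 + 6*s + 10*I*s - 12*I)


(1) = gcd(w*(w + 5)^2, (w - 1)*(w + 5)^2) = w^2 + 10*w + 25
(2) = gcd((y - 3)*(y + 2)*(y - 6*sqrt(2)), (y - 6)*(y - 3)*(y - sqrt(2))) = y - 3
(3) = gcd((b - 4)*(b - 1)*(b + 3), b*(b - 1)*(b + 2)) = b - 1
(4) = u^2 + 3*sqrt(2)*u
(5) = gcd((s - 2)*(s - 2*I)*(s + 4*I), (s - 3)*(s - 2)*(s - 2*I)) = s^2 + s*(-2 - 2*I) + 4*I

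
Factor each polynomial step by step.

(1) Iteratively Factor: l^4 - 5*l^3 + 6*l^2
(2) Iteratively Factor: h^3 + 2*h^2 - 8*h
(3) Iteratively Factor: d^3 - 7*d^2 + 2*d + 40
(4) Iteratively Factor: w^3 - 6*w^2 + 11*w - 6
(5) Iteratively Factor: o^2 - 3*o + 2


(1) = (l - 3)*(l^3 - 2*l^2) = (l - 3)*(l - 2)*(l^2) = l*(l - 3)*(l - 2)*(l)
(2) = (h)*(h^2 + 2*h - 8) = h*(h - 2)*(h + 4)
(3) = (d - 4)*(d^2 - 3*d - 10) = (d - 5)*(d - 4)*(d + 2)
(4) = (w - 3)*(w^2 - 3*w + 2) = (w - 3)*(w - 2)*(w - 1)
(5) = (o - 2)*(o - 1)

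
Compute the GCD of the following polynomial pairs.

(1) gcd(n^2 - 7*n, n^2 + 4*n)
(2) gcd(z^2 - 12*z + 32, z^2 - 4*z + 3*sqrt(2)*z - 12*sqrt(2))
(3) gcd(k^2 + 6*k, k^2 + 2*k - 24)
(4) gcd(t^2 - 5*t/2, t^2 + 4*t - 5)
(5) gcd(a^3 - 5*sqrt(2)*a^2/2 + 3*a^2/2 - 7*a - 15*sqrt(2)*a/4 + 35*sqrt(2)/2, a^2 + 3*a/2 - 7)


(1) = gcd(n*(n - 7), n*(n + 4)) = n
(2) = z - 4
(3) = gcd(k*(k + 6), (k - 4)*(k + 6)) = k + 6
(4) = gcd(t*(t - 5/2), (t - 1)*(t + 5)) = 1
(5) = gcd((a - 2)*(a + 7/2)*(a - 5*sqrt(2)/2), (a - 2)*(a + 7/2)) = a^2 + 3*a/2 - 7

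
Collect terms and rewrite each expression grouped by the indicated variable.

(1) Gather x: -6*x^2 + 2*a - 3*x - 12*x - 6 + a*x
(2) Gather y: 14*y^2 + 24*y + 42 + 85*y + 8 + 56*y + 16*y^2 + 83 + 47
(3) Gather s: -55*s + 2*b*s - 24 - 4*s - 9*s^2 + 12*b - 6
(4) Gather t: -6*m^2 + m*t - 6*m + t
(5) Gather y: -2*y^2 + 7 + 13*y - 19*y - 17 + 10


(1) = 2*a - 6*x^2 + x*(a - 15) - 6
(2) = 30*y^2 + 165*y + 180
(3) = 12*b - 9*s^2 + s*(2*b - 59) - 30
(4) = -6*m^2 - 6*m + t*(m + 1)
(5) = -2*y^2 - 6*y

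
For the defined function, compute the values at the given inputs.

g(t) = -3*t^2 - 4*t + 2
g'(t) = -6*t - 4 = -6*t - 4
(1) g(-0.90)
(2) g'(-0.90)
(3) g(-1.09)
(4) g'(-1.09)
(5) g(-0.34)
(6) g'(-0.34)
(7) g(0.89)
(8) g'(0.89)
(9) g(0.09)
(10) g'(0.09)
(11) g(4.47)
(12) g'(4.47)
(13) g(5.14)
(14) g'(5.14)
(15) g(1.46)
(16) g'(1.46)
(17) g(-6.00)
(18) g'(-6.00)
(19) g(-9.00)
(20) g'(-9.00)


(1) = 3.17
(2) = 1.40
(3) = 2.80
(4) = 2.54
(5) = 3.01
(6) = -1.96
(7) = -3.94
(8) = -9.34
(9) = 1.62
(10) = -4.54
(11) = -75.82
(12) = -30.82
(13) = -97.82
(14) = -34.84
(15) = -10.23
(16) = -12.76
(17) = -82.00
(18) = 32.00
(19) = -205.00
(20) = 50.00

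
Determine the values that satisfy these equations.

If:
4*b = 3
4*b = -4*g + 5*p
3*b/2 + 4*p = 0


Then:
b = 3/4
g = -141/128
p = -9/32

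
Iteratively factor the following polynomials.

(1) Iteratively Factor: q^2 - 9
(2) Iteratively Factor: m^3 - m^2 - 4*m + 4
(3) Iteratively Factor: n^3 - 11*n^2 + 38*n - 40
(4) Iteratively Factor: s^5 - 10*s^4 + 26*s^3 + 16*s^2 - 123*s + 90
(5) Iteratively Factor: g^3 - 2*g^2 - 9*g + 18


(1) = (q - 3)*(q + 3)
(2) = (m - 1)*(m^2 - 4) = (m - 1)*(m + 2)*(m - 2)
(3) = (n - 5)*(n^2 - 6*n + 8) = (n - 5)*(n - 2)*(n - 4)
(4) = (s - 3)*(s^4 - 7*s^3 + 5*s^2 + 31*s - 30) = (s - 3)*(s - 1)*(s^3 - 6*s^2 - s + 30) = (s - 5)*(s - 3)*(s - 1)*(s^2 - s - 6) = (s - 5)*(s - 3)*(s - 1)*(s + 2)*(s - 3)
(5) = (g - 2)*(g^2 - 9) = (g - 2)*(g + 3)*(g - 3)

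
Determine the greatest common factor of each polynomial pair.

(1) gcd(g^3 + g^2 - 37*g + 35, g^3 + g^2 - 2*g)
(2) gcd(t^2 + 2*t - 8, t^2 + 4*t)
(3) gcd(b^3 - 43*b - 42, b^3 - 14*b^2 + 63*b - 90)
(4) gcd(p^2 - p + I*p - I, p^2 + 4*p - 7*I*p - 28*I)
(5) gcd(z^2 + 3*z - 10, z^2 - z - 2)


(1) = g - 1
(2) = t + 4
(3) = 1
(4) = gcd((p - 1)*(p + I), (p + 4)*(p - 7*I)) = 1
(5) = gcd((z - 2)*(z + 5), (z - 2)*(z + 1)) = z - 2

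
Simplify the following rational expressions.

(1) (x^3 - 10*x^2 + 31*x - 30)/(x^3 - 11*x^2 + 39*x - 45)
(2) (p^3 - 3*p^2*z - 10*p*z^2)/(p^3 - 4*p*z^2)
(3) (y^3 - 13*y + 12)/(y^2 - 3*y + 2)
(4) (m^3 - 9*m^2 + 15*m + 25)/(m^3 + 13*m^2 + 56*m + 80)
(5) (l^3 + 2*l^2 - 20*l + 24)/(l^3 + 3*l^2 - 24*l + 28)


(1) = (x - 2)/(x - 3)
(2) = (-p + 5*z)/(-p + 2*z)
(3) = (y^2 + y - 12)/(y - 2)
(4) = (m^3 - 9*m^2 + 15*m + 25)/(m^3 + 13*m^2 + 56*m + 80)
(5) = (l + 6)/(l + 7)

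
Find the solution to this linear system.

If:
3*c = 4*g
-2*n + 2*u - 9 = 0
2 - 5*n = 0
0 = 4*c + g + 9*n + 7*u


Then:
c = -758/95
g = -1137/190
n = 2/5
u = 49/10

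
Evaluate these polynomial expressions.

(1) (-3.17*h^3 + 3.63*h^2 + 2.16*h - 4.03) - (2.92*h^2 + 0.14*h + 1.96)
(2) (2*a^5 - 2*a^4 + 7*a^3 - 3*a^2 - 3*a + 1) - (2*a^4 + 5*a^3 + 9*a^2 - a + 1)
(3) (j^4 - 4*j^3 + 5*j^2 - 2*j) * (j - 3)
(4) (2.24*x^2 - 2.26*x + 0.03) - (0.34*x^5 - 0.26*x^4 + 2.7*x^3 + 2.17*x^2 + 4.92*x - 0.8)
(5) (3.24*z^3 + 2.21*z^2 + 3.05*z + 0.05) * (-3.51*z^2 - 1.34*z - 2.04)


(1) = -3.17*h^3 + 0.71*h^2 + 2.02*h - 5.99
(2) = 2*a^5 - 4*a^4 + 2*a^3 - 12*a^2 - 2*a
(3) = j^5 - 7*j^4 + 17*j^3 - 17*j^2 + 6*j
(4) = -0.34*x^5 + 0.26*x^4 - 2.7*x^3 + 0.07*x^2 - 7.18*x + 0.83
(5) = -11.3724*z^5 - 12.0987*z^4 - 20.2765*z^3 - 8.7709*z^2 - 6.289*z - 0.102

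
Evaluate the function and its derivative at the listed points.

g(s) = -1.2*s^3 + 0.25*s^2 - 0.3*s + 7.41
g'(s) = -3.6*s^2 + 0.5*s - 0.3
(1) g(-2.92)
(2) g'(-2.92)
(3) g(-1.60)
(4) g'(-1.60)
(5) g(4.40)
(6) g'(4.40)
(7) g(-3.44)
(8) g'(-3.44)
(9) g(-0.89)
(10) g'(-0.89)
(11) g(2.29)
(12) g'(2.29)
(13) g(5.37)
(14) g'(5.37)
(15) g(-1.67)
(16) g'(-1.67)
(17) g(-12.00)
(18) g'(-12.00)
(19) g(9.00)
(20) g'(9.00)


(1) = 40.29
(2) = -32.46
(3) = 13.45
(4) = -10.32
(5) = -91.29
(6) = -67.80
(7) = 60.25
(8) = -44.62
(9) = 8.72
(10) = -3.60
(11) = -6.38
(12) = -18.03
(13) = -172.82
(14) = -101.43
(15) = 14.20
(16) = -11.18
(17) = 2120.61
(18) = -524.70
(19) = -849.84
(20) = -287.40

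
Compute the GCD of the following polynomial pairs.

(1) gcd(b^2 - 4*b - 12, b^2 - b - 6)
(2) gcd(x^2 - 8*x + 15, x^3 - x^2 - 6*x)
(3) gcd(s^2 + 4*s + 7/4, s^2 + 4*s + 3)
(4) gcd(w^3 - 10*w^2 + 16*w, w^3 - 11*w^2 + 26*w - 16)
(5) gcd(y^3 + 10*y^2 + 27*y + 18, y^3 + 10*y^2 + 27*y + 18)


(1) = gcd((b - 6)*(b + 2), (b - 3)*(b + 2)) = b + 2
(2) = x - 3
(3) = gcd((s + 1/2)*(s + 7/2), (s + 1)*(s + 3)) = 1
(4) = gcd(w*(w - 8)*(w - 2), (w - 8)*(w - 2)*(w - 1)) = w^2 - 10*w + 16
(5) = y^3 + 10*y^2 + 27*y + 18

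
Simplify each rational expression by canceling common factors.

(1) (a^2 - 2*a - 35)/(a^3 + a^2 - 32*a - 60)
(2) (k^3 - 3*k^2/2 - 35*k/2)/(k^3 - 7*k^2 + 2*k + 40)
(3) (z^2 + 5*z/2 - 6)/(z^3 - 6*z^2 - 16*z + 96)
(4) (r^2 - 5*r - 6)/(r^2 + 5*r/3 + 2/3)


(1) = (a - 7)/(a^2 - 4*a - 12)
(2) = (2*k^2 + 7*k)/(2*k^2 - 4*k - 16)
(3) = (2*z - 3)/(2*z^2 - 20*z + 48)
(4) = (3*r - 18)/(3*r + 2)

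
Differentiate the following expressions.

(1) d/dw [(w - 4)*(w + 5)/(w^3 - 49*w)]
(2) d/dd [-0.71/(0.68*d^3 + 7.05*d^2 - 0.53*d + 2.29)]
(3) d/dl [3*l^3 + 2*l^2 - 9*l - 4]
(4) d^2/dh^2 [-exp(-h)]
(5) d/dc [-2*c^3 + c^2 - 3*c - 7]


(1) = (-w^4 - 2*w^3 + 11*w^2 - 980)/(w^2*(w^4 - 98*w^2 + 2401))
(2) = (1.4484*d^2 + 10.011*d - 0.3763)/(0.68*d^3 + 7.05*d^2 - 0.53*d + 2.29)^2
(3) = 9*l^2 + 4*l - 9
(4) = -exp(-h)
(5) = -6*c^2 + 2*c - 3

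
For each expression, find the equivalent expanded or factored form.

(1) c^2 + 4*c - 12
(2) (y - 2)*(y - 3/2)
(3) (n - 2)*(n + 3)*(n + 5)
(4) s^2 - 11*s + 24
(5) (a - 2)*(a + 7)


(1) = (c - 2)*(c + 6)
(2) = y^2 - 7*y/2 + 3
(3) = n^3 + 6*n^2 - n - 30
(4) = (s - 8)*(s - 3)
(5) = a^2 + 5*a - 14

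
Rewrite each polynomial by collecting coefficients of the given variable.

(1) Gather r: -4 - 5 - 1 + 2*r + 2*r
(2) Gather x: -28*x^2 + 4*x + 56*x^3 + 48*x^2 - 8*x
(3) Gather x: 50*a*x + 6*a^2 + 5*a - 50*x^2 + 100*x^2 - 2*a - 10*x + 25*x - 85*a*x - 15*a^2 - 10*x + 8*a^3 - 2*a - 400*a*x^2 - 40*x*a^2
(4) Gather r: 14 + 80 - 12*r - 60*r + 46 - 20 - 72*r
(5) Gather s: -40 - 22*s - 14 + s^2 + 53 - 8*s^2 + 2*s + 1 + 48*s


(1) = 4*r - 10
(2) = 56*x^3 + 20*x^2 - 4*x
(3) = 8*a^3 - 9*a^2 + a + x^2*(50 - 400*a) + x*(-40*a^2 - 35*a + 5)
(4) = 120 - 144*r
(5) = -7*s^2 + 28*s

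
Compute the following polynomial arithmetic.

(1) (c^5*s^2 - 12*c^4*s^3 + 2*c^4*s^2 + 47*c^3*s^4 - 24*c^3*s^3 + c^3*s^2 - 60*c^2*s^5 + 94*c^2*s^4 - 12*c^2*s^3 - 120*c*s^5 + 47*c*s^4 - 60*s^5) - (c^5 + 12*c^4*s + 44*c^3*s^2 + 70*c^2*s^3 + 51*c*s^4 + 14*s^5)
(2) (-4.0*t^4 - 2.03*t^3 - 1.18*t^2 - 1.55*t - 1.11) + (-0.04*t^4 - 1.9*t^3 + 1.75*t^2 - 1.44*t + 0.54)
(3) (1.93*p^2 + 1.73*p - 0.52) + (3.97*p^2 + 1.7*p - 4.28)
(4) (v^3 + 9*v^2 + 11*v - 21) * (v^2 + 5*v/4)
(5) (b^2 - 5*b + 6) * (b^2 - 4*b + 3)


(1) = c^5*s^2 - c^5 - 12*c^4*s^3 + 2*c^4*s^2 - 12*c^4*s + 47*c^3*s^4 - 24*c^3*s^3 - 43*c^3*s^2 - 60*c^2*s^5 + 94*c^2*s^4 - 82*c^2*s^3 - 120*c*s^5 - 4*c*s^4 - 74*s^5
(2) = -4.04*t^4 - 3.93*t^3 + 0.57*t^2 - 2.99*t - 0.57
(3) = 5.9*p^2 + 3.43*p - 4.8
(4) = v^5 + 41*v^4/4 + 89*v^3/4 - 29*v^2/4 - 105*v/4
(5) = b^4 - 9*b^3 + 29*b^2 - 39*b + 18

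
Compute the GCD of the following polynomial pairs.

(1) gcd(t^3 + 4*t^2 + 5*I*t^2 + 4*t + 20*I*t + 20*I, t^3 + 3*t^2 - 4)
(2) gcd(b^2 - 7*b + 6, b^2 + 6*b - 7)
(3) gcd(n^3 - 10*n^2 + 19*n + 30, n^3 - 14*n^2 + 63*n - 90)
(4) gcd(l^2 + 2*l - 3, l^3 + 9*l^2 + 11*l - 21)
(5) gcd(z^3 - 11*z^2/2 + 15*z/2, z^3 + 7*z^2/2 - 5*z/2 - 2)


(1) = gcd((t + 2)^2*(t + 5*I), (t - 1)*(t + 2)^2) = t^2 + 4*t + 4
(2) = gcd((b - 6)*(b - 1), (b - 1)*(b + 7)) = b - 1
(3) = n^2 - 11*n + 30
(4) = gcd((l - 1)*(l + 3), (l - 1)*(l + 3)*(l + 7)) = l^2 + 2*l - 3
(5) = 1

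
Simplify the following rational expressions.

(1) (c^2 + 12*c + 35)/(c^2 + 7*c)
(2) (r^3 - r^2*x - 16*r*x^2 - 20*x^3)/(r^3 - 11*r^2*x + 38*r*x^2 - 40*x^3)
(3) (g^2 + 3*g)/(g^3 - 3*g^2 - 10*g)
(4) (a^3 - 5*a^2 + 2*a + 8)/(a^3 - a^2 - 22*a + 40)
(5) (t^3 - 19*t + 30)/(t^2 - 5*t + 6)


(1) = (c + 5)/c
(2) = (r^2 + 4*r*x + 4*x^2)/(r^2 - 6*r*x + 8*x^2)
(3) = (g + 3)/(g^2 - 3*g - 10)
(4) = (a + 1)/(a + 5)
(5) = t + 5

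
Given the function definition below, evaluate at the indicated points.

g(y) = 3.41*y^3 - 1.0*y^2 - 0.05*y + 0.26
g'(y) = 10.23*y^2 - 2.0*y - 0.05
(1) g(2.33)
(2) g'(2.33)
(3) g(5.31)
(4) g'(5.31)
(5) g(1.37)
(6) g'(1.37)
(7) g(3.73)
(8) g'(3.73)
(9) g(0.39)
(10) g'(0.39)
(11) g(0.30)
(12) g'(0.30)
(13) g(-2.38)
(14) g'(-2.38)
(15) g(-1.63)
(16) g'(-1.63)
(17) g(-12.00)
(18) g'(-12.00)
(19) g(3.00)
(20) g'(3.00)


(1) = 37.85
(2) = 50.83
(3) = 482.35
(4) = 277.78
(5) = 7.08
(6) = 16.41
(7) = 163.12
(8) = 134.82
(9) = 0.29
(10) = 0.73
(11) = 0.25
(12) = 0.27
(13) = -51.26
(14) = 62.66
(15) = -17.08
(16) = 30.39
(17) = -6035.62
(18) = 1497.07
(19) = 83.18
(20) = 86.02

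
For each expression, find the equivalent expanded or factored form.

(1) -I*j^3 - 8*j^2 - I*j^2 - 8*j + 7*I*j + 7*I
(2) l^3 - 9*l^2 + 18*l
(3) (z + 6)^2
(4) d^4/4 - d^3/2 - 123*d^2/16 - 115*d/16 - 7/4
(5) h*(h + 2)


(1) = (j - 7*I)*(j - I)*(-I*j - I)
(2) = l*(l - 6)*(l - 3)
(3) = z^2 + 12*z + 36
(4) = (d/4 + 1)*(d - 7)*(d + 1/2)^2
(5) = h^2 + 2*h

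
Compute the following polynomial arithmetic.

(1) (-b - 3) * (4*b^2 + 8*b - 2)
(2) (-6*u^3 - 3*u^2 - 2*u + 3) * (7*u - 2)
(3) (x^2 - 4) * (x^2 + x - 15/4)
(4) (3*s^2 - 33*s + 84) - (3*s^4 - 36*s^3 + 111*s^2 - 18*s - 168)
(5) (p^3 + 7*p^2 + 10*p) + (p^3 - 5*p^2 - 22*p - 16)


(1) = -4*b^3 - 20*b^2 - 22*b + 6
(2) = -42*u^4 - 9*u^3 - 8*u^2 + 25*u - 6
(3) = x^4 + x^3 - 31*x^2/4 - 4*x + 15
(4) = -3*s^4 + 36*s^3 - 108*s^2 - 15*s + 252
(5) = 2*p^3 + 2*p^2 - 12*p - 16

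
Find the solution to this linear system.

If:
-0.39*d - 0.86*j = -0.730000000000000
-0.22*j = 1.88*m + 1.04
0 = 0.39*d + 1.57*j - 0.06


Then:
d = 3.95
j = -0.94
m = -0.44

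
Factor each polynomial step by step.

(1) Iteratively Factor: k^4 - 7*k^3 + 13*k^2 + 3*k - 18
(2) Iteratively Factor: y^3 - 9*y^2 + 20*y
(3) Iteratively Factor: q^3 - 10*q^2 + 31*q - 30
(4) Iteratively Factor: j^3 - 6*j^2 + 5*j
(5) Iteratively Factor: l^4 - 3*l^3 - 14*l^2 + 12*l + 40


(1) = (k - 2)*(k^3 - 5*k^2 + 3*k + 9) = (k - 3)*(k - 2)*(k^2 - 2*k - 3) = (k - 3)^2*(k - 2)*(k + 1)
(2) = (y)*(y^2 - 9*y + 20) = y*(y - 5)*(y - 4)
(3) = (q - 2)*(q^2 - 8*q + 15) = (q - 5)*(q - 2)*(q - 3)
(4) = (j - 1)*(j^2 - 5*j) = (j - 5)*(j - 1)*(j)
(5) = (l - 2)*(l^3 - l^2 - 16*l - 20) = (l - 5)*(l - 2)*(l^2 + 4*l + 4) = (l - 5)*(l - 2)*(l + 2)*(l + 2)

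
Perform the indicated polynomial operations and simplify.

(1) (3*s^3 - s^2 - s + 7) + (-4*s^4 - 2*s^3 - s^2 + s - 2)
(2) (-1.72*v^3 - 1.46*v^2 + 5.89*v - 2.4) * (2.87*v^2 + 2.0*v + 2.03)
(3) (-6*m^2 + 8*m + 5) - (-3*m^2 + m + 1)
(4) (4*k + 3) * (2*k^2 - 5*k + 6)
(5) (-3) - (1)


(1) = -4*s^4 + s^3 - 2*s^2 + 5
(2) = -4.9364*v^5 - 7.6302*v^4 + 10.4927*v^3 + 1.9282*v^2 + 7.1567*v - 4.872
(3) = -3*m^2 + 7*m + 4
(4) = 8*k^3 - 14*k^2 + 9*k + 18
(5) = -4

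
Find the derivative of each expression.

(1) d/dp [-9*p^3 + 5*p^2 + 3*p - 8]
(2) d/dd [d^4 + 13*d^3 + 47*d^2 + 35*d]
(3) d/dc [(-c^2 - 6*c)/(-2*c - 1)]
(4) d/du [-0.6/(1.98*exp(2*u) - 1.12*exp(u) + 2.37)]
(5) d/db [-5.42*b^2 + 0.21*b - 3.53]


(1) = -27*p^2 + 10*p + 3
(2) = 4*d^3 + 39*d^2 + 94*d + 35
(3) = 2*(c^2 + c + 3)/(4*c^2 + 4*c + 1)
(4) = (2.376*exp(u) - 0.672)*exp(u)/(1.98*exp(2*u) - 1.12*exp(u) + 2.37)^2
(5) = 0.21 - 10.84*b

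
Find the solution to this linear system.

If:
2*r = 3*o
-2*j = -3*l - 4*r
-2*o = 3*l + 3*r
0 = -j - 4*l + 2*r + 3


Then:
j = 9/143
l = 6/11
o = -36/143
r = -54/143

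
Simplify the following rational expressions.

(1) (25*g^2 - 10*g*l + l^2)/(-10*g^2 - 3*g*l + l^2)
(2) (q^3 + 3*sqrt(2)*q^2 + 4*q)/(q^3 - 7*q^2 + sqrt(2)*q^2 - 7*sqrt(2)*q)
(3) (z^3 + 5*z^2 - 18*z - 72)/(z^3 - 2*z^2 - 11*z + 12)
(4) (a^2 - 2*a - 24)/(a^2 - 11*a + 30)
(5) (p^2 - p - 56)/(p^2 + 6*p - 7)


(1) = (-5*g + l)/(2*g + l)
(2) = (q + 2*sqrt(2))/(q - 7)
(3) = (z + 6)/(z - 1)
(4) = (a + 4)/(a - 5)
(5) = (p - 8)/(p - 1)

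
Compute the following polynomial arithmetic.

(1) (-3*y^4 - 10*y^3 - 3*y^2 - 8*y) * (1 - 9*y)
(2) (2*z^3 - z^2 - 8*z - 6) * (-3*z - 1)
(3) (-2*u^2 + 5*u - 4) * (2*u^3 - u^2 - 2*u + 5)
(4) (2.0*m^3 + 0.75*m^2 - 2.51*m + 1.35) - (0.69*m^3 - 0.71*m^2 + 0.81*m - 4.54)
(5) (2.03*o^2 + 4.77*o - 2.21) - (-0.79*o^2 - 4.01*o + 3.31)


(1) = 27*y^5 + 87*y^4 + 17*y^3 + 69*y^2 - 8*y
(2) = -6*z^4 + z^3 + 25*z^2 + 26*z + 6
(3) = -4*u^5 + 12*u^4 - 9*u^3 - 16*u^2 + 33*u - 20
(4) = 1.31*m^3 + 1.46*m^2 - 3.32*m + 5.89
(5) = 2.82*o^2 + 8.78*o - 5.52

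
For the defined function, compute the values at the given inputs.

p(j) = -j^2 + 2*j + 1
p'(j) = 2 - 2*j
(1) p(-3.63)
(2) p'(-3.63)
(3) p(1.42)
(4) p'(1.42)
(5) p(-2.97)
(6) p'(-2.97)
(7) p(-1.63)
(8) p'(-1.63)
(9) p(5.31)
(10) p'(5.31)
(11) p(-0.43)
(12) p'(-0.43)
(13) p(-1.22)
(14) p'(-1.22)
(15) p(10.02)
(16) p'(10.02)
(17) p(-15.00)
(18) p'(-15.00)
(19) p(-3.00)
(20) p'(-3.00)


(1) = -19.44
(2) = 9.26
(3) = 1.82
(4) = -0.84
(5) = -13.76
(6) = 7.94
(7) = -4.92
(8) = 5.26
(9) = -16.58
(10) = -8.62
(11) = -0.04
(12) = 2.86
(13) = -2.93
(14) = 4.44
(15) = -79.36
(16) = -18.04
(17) = -254.00
(18) = 32.00
(19) = -14.00
(20) = 8.00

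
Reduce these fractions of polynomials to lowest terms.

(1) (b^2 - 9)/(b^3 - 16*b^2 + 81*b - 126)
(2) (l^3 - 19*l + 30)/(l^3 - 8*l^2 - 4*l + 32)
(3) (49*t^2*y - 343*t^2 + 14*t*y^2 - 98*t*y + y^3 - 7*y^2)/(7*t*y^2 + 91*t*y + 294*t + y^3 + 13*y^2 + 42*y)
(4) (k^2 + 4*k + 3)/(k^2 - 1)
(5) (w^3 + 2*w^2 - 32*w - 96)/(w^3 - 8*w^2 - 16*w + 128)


(1) = (b + 3)/(b^2 - 13*b + 42)
(2) = (l^2 + 2*l - 15)/(l^2 - 6*l - 16)
(3) = (7*t*y - 49*t + y^2 - 7*y)/(y^2 + 13*y + 42)
(4) = (k + 3)/(k - 1)
(5) = (w^2 - 2*w - 24)/(w^2 - 12*w + 32)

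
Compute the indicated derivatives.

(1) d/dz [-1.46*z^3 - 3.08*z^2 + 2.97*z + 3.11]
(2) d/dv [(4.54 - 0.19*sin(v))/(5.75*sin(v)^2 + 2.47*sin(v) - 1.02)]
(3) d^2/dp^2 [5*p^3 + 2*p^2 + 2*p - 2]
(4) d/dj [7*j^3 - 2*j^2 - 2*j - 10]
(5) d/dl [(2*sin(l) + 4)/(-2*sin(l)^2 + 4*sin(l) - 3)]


(1) = -4.38*z^2 - 6.16*z + 2.97
(2) = (1.0925*sin(v)^2 - 52.21*sin(v) - 11.02)*cos(v)/(33.0625*sin(v)^4 + 28.405*sin(v)^3 - 5.6291*sin(v)^2 - 5.0388*sin(v) + 1.0404)
(3) = 30*p + 4
(4) = 21*j^2 - 4*j - 2
(5) = 2*(8*sin(l) - cos(2*l) - 10)*cos(l)/(-4*sin(l) - cos(2*l) + 4)^2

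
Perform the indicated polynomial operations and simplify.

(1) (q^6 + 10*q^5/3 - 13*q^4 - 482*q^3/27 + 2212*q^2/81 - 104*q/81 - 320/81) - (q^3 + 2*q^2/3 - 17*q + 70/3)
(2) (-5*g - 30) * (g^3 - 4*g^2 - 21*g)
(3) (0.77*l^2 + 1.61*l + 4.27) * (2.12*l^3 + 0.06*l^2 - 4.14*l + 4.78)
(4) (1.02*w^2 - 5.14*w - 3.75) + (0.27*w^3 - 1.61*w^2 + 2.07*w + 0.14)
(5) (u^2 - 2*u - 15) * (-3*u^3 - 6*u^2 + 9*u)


(1) = q^6 + 10*q^5/3 - 13*q^4 - 509*q^3/27 + 2158*q^2/81 + 1273*q/81 - 2210/81
(2) = -5*g^4 - 10*g^3 + 225*g^2 + 630*g
(3) = 1.6324*l^5 + 3.4594*l^4 + 5.9612*l^3 - 2.7286*l^2 - 9.982*l + 20.4106
(4) = 0.27*w^3 - 0.59*w^2 - 3.07*w - 3.61
(5) = -3*u^5 + 66*u^3 + 72*u^2 - 135*u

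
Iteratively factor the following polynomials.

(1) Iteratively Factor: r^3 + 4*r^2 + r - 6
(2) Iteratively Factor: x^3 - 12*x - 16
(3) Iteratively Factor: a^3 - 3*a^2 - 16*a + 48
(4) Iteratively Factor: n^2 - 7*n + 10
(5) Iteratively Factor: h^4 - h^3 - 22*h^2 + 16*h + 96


(1) = (r - 1)*(r^2 + 5*r + 6) = (r - 1)*(r + 2)*(r + 3)
(2) = (x - 4)*(x^2 + 4*x + 4) = (x - 4)*(x + 2)*(x + 2)
(3) = (a - 3)*(a^2 - 16) = (a - 3)*(a + 4)*(a - 4)
(4) = (n - 5)*(n - 2)
(5) = (h - 4)*(h^3 + 3*h^2 - 10*h - 24) = (h - 4)*(h + 4)*(h^2 - h - 6) = (h - 4)*(h - 3)*(h + 4)*(h + 2)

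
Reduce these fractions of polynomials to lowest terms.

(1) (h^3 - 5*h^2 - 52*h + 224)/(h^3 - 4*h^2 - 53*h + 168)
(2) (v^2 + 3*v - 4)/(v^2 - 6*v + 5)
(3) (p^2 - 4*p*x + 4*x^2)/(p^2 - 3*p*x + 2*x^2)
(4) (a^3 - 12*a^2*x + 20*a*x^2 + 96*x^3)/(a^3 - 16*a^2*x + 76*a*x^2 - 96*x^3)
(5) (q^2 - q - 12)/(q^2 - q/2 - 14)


(1) = (h - 4)/(h - 3)
(2) = (v + 4)/(v - 5)
(3) = (-p + 2*x)/(-p + x)
(4) = (-a - 2*x)/(-a + 2*x)
(5) = (2*q + 6)/(2*q + 7)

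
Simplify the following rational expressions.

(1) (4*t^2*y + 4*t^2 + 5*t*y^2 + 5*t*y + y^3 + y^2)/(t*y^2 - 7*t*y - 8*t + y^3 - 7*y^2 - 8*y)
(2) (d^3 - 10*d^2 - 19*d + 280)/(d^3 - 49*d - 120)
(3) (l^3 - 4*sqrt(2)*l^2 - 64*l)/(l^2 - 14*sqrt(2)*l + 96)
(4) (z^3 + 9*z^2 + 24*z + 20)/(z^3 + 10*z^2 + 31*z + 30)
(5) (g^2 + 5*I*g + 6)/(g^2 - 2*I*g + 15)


(1) = (4*t + y)/(y - 8)
(2) = (d - 7)/(d + 3)
(3) = (l^2 + 4*sqrt(2)*l)/(l - 6*sqrt(2))
(4) = (z + 2)/(z + 3)
(5) = (g^2 + 5*I*g + 6)/(g^2 - 2*I*g + 15)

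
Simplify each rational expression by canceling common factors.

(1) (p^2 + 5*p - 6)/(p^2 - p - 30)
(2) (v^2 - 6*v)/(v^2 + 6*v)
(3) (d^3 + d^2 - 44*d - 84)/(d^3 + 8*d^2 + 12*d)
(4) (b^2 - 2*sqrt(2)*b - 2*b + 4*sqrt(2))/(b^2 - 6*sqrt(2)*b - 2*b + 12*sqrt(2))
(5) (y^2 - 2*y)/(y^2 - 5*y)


(1) = (p^2 + 5*p - 6)/(p^2 - p - 30)
(2) = (v - 6)/(v + 6)
(3) = (d - 7)/d
(4) = (b - 2*sqrt(2))/(b - 6*sqrt(2))
(5) = (y - 2)/(y - 5)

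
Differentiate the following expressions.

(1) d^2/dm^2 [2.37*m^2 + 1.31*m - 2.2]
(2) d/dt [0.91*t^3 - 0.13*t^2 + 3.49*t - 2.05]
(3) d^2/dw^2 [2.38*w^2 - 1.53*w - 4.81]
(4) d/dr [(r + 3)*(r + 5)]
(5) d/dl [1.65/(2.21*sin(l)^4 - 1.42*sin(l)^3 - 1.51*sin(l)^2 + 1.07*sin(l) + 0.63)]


(1) = 4.74000000000000
(2) = 2.73*t^2 - 0.26*t + 3.49
(3) = 4.76000000000000
(4) = 2*r + 8
(5) = (-14.586*sin(l)^3 + 7.029*sin(l)^2 + 4.983*sin(l) - 1.7655)*cos(l)/(2.21*sin(l)^4 - 1.42*sin(l)^3 - 1.51*sin(l)^2 + 1.07*sin(l) + 0.63)^2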